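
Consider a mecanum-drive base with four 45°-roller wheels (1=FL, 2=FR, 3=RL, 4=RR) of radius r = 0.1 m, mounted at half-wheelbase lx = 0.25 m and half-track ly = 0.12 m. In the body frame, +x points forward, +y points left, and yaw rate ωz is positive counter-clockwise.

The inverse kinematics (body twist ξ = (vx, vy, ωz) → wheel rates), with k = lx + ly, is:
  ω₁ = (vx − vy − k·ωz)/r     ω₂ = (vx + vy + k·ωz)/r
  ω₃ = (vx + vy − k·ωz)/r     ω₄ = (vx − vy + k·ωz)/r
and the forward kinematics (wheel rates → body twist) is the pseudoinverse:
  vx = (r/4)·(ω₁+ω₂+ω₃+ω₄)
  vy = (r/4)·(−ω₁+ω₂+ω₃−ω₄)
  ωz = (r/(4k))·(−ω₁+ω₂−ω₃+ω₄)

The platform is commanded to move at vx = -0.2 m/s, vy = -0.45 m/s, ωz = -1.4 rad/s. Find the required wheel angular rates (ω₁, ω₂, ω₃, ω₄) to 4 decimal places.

(7.6800, -11.6800, -1.3200, -2.6800)

k = lx + ly = 0.25 + 0.12 = 0.3700;  k·ωz = 0.3700·-1.4 = -0.5180
ω₁ (FL) = (vx − vy − k·ωz)/r = 0.7680/0.1 = 7.6800
ω₂ (FR) = (vx + vy + k·ωz)/r = -1.1680/0.1 = -11.6800
ω₃ (RL) = (vx + vy − k·ωz)/r = -0.1320/0.1 = -1.3200
ω₄ (RR) = (vx − vy + k·ωz)/r = -0.2680/0.1 = -2.6800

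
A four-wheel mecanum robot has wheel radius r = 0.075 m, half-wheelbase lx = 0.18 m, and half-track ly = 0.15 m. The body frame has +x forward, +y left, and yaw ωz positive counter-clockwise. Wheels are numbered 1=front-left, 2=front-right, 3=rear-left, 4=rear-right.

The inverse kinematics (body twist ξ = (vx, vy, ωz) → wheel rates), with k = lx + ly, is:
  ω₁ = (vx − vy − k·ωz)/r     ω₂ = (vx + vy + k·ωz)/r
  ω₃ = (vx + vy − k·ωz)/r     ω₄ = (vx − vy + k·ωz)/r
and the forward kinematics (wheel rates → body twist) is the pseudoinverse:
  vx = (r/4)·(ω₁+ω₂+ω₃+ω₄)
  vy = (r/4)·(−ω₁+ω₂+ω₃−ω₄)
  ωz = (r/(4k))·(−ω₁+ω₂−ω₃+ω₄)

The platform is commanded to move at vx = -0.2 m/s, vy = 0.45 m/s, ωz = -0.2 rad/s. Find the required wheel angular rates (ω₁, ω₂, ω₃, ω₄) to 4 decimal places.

(-7.7867, 2.4533, 4.2133, -9.5467)

k = lx + ly = 0.18 + 0.15 = 0.3300;  k·ωz = 0.3300·-0.2 = -0.0660
ω₁ (FL) = (vx − vy − k·ωz)/r = -0.5840/0.075 = -7.7867
ω₂ (FR) = (vx + vy + k·ωz)/r = 0.1840/0.075 = 2.4533
ω₃ (RL) = (vx + vy − k·ωz)/r = 0.3160/0.075 = 4.2133
ω₄ (RR) = (vx − vy + k·ωz)/r = -0.7160/0.075 = -9.5467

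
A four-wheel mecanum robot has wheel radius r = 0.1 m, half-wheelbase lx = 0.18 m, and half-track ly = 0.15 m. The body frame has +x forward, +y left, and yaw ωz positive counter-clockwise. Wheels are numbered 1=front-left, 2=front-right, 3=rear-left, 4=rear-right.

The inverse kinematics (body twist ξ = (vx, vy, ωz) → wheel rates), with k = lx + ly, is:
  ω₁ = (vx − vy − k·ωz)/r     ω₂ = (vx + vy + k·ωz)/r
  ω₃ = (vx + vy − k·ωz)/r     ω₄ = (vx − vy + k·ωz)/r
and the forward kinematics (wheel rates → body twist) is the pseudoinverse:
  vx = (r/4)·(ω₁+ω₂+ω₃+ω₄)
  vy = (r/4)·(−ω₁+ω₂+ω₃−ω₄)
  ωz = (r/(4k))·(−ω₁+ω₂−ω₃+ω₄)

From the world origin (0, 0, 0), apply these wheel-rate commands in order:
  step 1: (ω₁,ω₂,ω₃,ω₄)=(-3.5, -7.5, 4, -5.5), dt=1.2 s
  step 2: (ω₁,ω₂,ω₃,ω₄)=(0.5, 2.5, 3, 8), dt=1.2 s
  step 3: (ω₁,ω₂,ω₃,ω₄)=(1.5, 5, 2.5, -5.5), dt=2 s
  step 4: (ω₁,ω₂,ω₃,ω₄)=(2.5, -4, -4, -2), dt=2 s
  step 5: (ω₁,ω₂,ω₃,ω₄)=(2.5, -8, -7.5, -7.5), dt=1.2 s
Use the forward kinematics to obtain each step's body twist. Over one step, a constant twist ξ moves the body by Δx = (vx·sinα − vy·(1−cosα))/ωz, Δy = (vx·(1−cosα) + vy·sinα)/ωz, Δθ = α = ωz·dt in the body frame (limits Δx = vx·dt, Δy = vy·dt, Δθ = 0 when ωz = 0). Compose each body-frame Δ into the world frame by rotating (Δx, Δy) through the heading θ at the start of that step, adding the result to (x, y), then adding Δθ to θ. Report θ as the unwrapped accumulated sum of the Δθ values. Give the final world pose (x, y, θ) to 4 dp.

(0.3911, 1.1486, -2.9091)

step 1: ξ=(vx,vy,ωz)=(-0.3125, 0.1375, -1.0227), dt=1.2 → body Δ=(-0.1985, 0.3292, -1.2273) → world pose (-0.1985, 0.3292, -1.2273)
step 2: ξ=(vx,vy,ωz)=(0.3500, -0.0750, 0.5303), dt=1.2 → body Δ=(0.4199, 0.0451, 0.6364) → world pose (-0.0146, -0.0509, -0.5909)
step 3: ξ=(vx,vy,ωz)=(0.0875, 0.2875, -0.3409), dt=2.0 → body Δ=(0.3503, 0.4741, -0.6818) → world pose (0.5404, 0.1476, -1.2727)
step 4: ξ=(vx,vy,ωz)=(-0.1875, -0.2125, -0.3409), dt=2.0 → body Δ=(-0.4860, -0.2699, -0.6818) → world pose (0.1397, 0.5329, -1.9545)
step 5: ξ=(vx,vy,ωz)=(-0.5125, -0.2625, -0.7955), dt=1.2 → body Δ=(-0.6650, 0.0026, -0.9545) → world pose (0.3911, 1.1486, -2.9091)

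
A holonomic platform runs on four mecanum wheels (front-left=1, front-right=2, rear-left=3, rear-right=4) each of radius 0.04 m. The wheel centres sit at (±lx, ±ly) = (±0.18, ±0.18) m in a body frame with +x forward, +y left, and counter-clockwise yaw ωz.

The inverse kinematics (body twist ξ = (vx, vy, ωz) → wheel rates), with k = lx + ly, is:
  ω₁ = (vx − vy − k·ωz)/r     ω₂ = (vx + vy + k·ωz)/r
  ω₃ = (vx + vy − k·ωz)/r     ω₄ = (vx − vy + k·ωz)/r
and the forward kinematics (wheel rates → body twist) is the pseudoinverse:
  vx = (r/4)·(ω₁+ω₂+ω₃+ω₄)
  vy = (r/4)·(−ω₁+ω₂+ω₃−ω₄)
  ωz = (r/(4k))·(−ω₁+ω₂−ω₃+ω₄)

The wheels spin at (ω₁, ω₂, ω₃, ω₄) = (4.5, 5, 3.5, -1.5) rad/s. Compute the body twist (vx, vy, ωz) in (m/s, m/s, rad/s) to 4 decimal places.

k = lx + ly = 0.18 + 0.18 = 0.3600
ω₁+ω₂+ω₃+ω₄ = 11.5000  →  vx = (0.04/4)·11.5000 = 0.1150
−ω₁+ω₂+ω₃−ω₄ = 5.5000  →  vy = (0.04/4)·5.5000 = 0.0550
−ω₁+ω₂−ω₃+ω₄ = -4.5000  →  ωz = (0.04/1.4400)·-4.5000 = -0.1250

(0.1150, 0.0550, -0.1250)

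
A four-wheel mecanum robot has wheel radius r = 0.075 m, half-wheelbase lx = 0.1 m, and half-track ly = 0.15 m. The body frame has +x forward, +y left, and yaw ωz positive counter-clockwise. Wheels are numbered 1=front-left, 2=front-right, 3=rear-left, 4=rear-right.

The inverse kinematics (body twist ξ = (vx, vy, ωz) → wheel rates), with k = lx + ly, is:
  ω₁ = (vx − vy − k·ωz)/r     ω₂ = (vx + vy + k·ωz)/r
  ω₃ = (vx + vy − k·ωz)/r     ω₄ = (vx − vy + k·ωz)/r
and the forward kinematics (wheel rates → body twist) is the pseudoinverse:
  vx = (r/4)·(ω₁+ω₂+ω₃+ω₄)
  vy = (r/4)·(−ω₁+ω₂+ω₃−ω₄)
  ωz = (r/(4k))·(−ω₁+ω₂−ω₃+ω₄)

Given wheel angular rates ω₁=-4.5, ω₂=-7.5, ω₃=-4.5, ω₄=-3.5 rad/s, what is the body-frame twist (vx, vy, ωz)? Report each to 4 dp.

k = lx + ly = 0.1 + 0.15 = 0.2500
ω₁+ω₂+ω₃+ω₄ = -20.0000  →  vx = (0.075/4)·-20.0000 = -0.3750
−ω₁+ω₂+ω₃−ω₄ = -4.0000  →  vy = (0.075/4)·-4.0000 = -0.0750
−ω₁+ω₂−ω₃+ω₄ = -2.0000  →  ωz = (0.075/1.0000)·-2.0000 = -0.1500

(-0.3750, -0.0750, -0.1500)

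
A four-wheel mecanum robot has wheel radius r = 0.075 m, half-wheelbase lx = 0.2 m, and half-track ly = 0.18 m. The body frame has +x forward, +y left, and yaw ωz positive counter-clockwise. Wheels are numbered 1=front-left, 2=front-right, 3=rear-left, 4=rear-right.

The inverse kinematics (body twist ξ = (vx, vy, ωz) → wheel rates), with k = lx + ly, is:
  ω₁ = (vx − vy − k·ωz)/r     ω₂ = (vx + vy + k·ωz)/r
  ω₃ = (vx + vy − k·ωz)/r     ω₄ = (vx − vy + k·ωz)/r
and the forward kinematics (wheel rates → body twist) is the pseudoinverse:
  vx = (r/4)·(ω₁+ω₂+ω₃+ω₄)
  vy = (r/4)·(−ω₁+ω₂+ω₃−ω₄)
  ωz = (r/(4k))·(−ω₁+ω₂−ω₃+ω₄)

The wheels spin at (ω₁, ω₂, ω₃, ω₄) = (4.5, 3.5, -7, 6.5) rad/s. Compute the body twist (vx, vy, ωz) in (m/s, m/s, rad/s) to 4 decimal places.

(0.1406, -0.2719, 0.6168)

k = lx + ly = 0.2 + 0.18 = 0.3800
ω₁+ω₂+ω₃+ω₄ = 7.5000  →  vx = (0.075/4)·7.5000 = 0.1406
−ω₁+ω₂+ω₃−ω₄ = -14.5000  →  vy = (0.075/4)·-14.5000 = -0.2719
−ω₁+ω₂−ω₃+ω₄ = 12.5000  →  ωz = (0.075/1.5200)·12.5000 = 0.6168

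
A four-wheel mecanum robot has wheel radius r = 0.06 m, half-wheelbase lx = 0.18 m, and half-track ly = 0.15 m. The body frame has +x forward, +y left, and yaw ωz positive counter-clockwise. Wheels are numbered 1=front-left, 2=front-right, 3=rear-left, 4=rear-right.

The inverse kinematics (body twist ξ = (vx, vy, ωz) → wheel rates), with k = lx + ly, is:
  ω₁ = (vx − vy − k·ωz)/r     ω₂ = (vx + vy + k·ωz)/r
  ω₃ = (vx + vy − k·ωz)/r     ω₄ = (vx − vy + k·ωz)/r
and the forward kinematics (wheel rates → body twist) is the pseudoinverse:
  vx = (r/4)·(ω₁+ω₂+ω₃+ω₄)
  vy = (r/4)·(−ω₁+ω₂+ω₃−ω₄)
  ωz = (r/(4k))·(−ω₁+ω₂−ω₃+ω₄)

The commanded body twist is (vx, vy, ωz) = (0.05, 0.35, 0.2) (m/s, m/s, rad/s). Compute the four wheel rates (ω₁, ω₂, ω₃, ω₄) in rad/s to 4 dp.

k = lx + ly = 0.18 + 0.15 = 0.3300;  k·ωz = 0.3300·0.2 = 0.0660
ω₁ (FL) = (vx − vy − k·ωz)/r = -0.3660/0.06 = -6.1000
ω₂ (FR) = (vx + vy + k·ωz)/r = 0.4660/0.06 = 7.7667
ω₃ (RL) = (vx + vy − k·ωz)/r = 0.3340/0.06 = 5.5667
ω₄ (RR) = (vx − vy + k·ωz)/r = -0.2340/0.06 = -3.9000

(-6.1000, 7.7667, 5.5667, -3.9000)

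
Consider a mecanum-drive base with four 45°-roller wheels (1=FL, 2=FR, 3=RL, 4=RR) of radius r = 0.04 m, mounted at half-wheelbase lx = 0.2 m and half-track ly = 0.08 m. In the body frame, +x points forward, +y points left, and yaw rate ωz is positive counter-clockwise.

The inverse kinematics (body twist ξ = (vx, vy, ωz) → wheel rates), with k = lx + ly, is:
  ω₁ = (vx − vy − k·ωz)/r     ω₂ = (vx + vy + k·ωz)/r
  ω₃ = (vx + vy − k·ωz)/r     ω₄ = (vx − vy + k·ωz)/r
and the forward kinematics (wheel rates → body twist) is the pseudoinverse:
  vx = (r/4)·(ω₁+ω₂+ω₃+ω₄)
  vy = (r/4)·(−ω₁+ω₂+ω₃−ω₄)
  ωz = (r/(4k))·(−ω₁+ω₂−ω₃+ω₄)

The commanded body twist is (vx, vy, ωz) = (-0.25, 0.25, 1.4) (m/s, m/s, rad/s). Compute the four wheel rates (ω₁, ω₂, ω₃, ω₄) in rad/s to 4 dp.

(-22.3000, 9.8000, -9.8000, -2.7000)

k = lx + ly = 0.2 + 0.08 = 0.2800;  k·ωz = 0.2800·1.4 = 0.3920
ω₁ (FL) = (vx − vy − k·ωz)/r = -0.8920/0.04 = -22.3000
ω₂ (FR) = (vx + vy + k·ωz)/r = 0.3920/0.04 = 9.8000
ω₃ (RL) = (vx + vy − k·ωz)/r = -0.3920/0.04 = -9.8000
ω₄ (RR) = (vx − vy + k·ωz)/r = -0.1080/0.04 = -2.7000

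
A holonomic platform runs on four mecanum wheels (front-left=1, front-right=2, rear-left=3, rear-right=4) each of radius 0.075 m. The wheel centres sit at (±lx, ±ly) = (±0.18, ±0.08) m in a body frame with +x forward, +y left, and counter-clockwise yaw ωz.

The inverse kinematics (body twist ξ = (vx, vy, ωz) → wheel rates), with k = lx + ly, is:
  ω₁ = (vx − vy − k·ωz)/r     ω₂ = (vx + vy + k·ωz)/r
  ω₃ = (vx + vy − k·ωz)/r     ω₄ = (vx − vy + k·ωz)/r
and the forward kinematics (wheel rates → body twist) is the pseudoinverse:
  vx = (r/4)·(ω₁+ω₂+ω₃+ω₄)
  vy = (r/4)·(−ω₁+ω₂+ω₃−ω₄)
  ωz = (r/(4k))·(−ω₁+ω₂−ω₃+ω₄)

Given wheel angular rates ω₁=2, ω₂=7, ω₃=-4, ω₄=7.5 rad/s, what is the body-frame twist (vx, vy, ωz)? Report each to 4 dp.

(0.2344, -0.1219, 1.1899)

k = lx + ly = 0.18 + 0.08 = 0.2600
ω₁+ω₂+ω₃+ω₄ = 12.5000  →  vx = (0.075/4)·12.5000 = 0.2344
−ω₁+ω₂+ω₃−ω₄ = -6.5000  →  vy = (0.075/4)·-6.5000 = -0.1219
−ω₁+ω₂−ω₃+ω₄ = 16.5000  →  ωz = (0.075/1.0400)·16.5000 = 1.1899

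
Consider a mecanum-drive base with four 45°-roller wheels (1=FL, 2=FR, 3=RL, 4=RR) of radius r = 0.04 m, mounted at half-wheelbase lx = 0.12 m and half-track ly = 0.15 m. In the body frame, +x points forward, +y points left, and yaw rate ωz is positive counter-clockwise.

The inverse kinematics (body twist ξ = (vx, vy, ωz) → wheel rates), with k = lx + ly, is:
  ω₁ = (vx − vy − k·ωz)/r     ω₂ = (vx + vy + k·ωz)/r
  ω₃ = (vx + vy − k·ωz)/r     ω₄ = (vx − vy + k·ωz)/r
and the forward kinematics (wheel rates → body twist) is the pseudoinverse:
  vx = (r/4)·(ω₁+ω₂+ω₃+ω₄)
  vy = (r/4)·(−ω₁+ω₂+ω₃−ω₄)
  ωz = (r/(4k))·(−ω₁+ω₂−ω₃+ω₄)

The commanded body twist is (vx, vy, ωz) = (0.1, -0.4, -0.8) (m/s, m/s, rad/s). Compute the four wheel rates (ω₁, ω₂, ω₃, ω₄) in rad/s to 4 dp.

k = lx + ly = 0.12 + 0.15 = 0.2700;  k·ωz = 0.2700·-0.8 = -0.2160
ω₁ (FL) = (vx − vy − k·ωz)/r = 0.7160/0.04 = 17.9000
ω₂ (FR) = (vx + vy + k·ωz)/r = -0.5160/0.04 = -12.9000
ω₃ (RL) = (vx + vy − k·ωz)/r = -0.0840/0.04 = -2.1000
ω₄ (RR) = (vx − vy + k·ωz)/r = 0.2840/0.04 = 7.1000

(17.9000, -12.9000, -2.1000, 7.1000)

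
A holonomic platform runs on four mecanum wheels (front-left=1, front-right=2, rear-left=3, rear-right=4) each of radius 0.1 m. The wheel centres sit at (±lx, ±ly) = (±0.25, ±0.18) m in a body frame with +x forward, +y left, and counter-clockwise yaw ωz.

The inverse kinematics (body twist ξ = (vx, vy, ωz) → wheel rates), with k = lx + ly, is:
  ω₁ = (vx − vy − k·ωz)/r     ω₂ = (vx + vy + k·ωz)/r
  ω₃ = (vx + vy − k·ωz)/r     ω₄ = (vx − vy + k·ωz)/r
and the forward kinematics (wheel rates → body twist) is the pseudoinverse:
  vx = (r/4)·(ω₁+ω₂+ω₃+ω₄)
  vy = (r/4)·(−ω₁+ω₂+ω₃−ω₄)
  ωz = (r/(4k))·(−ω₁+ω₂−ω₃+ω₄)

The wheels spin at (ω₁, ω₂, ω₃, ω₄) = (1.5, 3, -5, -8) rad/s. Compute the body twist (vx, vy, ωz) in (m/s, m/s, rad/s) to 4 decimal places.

k = lx + ly = 0.25 + 0.18 = 0.4300
ω₁+ω₂+ω₃+ω₄ = -8.5000  →  vx = (0.1/4)·-8.5000 = -0.2125
−ω₁+ω₂+ω₃−ω₄ = 4.5000  →  vy = (0.1/4)·4.5000 = 0.1125
−ω₁+ω₂−ω₃+ω₄ = -1.5000  →  ωz = (0.1/1.7200)·-1.5000 = -0.0872

(-0.2125, 0.1125, -0.0872)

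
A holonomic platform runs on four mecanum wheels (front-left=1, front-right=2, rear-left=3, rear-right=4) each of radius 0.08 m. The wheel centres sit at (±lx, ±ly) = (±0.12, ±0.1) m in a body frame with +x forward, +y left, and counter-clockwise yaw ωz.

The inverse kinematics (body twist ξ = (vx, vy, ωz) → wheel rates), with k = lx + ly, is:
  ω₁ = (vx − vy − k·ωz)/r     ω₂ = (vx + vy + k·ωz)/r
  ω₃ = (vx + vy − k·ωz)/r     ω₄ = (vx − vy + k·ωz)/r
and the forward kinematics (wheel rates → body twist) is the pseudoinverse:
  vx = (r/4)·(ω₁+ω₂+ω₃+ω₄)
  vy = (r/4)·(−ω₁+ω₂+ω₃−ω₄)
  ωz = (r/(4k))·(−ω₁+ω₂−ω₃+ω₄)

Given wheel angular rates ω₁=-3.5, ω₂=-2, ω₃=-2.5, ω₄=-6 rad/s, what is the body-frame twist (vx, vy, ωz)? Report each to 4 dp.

(-0.2800, 0.1000, -0.1818)

k = lx + ly = 0.12 + 0.1 = 0.2200
ω₁+ω₂+ω₃+ω₄ = -14.0000  →  vx = (0.08/4)·-14.0000 = -0.2800
−ω₁+ω₂+ω₃−ω₄ = 5.0000  →  vy = (0.08/4)·5.0000 = 0.1000
−ω₁+ω₂−ω₃+ω₄ = -2.0000  →  ωz = (0.08/0.8800)·-2.0000 = -0.1818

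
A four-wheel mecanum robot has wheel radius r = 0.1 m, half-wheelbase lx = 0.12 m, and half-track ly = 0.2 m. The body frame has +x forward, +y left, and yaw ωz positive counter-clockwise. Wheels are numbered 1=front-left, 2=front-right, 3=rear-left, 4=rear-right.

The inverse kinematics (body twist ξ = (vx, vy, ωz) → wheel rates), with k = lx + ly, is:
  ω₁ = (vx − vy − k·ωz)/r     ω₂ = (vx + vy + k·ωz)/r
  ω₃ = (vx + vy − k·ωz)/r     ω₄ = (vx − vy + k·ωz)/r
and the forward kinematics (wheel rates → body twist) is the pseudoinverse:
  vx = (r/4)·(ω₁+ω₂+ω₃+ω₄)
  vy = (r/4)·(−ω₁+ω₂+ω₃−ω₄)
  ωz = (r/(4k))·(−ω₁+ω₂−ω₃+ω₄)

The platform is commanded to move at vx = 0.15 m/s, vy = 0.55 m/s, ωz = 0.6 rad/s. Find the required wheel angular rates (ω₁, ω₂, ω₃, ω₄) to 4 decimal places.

(-5.9200, 8.9200, 5.0800, -2.0800)

k = lx + ly = 0.12 + 0.2 = 0.3200;  k·ωz = 0.3200·0.6 = 0.1920
ω₁ (FL) = (vx − vy − k·ωz)/r = -0.5920/0.1 = -5.9200
ω₂ (FR) = (vx + vy + k·ωz)/r = 0.8920/0.1 = 8.9200
ω₃ (RL) = (vx + vy − k·ωz)/r = 0.5080/0.1 = 5.0800
ω₄ (RR) = (vx − vy + k·ωz)/r = -0.2080/0.1 = -2.0800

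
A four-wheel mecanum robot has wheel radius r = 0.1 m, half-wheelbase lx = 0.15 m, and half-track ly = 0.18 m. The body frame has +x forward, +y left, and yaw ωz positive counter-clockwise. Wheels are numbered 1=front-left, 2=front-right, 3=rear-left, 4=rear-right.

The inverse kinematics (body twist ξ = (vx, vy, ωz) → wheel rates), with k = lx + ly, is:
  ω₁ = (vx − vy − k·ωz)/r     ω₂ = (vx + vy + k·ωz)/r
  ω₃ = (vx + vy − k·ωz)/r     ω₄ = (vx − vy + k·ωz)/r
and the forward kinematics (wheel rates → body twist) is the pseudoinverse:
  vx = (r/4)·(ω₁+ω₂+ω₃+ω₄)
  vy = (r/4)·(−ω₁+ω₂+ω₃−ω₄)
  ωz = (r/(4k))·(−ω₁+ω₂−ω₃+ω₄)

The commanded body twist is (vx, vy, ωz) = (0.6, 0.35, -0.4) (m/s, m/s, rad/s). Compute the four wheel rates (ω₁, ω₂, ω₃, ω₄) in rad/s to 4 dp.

k = lx + ly = 0.15 + 0.18 = 0.3300;  k·ωz = 0.3300·-0.4 = -0.1320
ω₁ (FL) = (vx − vy − k·ωz)/r = 0.3820/0.1 = 3.8200
ω₂ (FR) = (vx + vy + k·ωz)/r = 0.8180/0.1 = 8.1800
ω₃ (RL) = (vx + vy − k·ωz)/r = 1.0820/0.1 = 10.8200
ω₄ (RR) = (vx − vy + k·ωz)/r = 0.1180/0.1 = 1.1800

(3.8200, 8.1800, 10.8200, 1.1800)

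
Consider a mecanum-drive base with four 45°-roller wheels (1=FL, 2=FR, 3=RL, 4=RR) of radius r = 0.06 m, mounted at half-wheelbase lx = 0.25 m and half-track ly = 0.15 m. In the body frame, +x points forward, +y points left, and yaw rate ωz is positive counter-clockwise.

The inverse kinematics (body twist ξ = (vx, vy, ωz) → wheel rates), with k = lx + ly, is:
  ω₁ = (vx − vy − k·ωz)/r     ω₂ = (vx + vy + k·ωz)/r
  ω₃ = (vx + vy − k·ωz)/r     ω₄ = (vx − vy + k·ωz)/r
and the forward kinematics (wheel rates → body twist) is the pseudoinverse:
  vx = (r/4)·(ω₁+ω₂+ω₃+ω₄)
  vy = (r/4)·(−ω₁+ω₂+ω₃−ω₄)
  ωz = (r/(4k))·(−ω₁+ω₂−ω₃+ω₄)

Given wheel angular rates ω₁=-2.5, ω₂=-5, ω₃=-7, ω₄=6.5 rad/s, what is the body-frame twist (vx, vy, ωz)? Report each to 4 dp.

k = lx + ly = 0.25 + 0.15 = 0.4000
ω₁+ω₂+ω₃+ω₄ = -8.0000  →  vx = (0.06/4)·-8.0000 = -0.1200
−ω₁+ω₂+ω₃−ω₄ = -16.0000  →  vy = (0.06/4)·-16.0000 = -0.2400
−ω₁+ω₂−ω₃+ω₄ = 11.0000  →  ωz = (0.06/1.6000)·11.0000 = 0.4125

(-0.1200, -0.2400, 0.4125)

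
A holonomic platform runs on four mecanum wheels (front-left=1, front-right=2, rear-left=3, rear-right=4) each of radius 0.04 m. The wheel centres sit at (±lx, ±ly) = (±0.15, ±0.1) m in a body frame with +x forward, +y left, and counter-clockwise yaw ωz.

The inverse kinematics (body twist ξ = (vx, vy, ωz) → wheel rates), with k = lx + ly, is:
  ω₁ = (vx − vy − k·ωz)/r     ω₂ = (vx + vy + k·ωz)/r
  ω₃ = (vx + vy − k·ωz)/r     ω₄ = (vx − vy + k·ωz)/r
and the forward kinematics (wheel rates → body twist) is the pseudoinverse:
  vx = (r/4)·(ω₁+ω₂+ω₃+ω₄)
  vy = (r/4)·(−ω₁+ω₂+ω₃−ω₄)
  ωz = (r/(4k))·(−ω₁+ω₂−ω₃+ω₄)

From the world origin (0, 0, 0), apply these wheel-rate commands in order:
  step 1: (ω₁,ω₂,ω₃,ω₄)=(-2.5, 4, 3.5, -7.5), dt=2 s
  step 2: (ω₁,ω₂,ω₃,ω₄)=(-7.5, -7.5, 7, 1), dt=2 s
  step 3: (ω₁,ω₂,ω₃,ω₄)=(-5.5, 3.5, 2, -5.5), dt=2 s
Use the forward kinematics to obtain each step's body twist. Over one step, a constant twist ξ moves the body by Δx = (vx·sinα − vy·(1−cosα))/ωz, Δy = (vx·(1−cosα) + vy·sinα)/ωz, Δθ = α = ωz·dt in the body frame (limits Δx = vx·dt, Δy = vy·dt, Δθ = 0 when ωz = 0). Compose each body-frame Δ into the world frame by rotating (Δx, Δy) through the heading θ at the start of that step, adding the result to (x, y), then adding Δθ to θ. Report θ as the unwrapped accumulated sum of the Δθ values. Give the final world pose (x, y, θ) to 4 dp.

step 1: ξ=(vx,vy,ωz)=(-0.0250, 0.1750, -0.1800), dt=2.0 → body Δ=(0.0134, 0.3514, -0.3600) → world pose (0.0134, 0.3514, -0.3600)
step 2: ξ=(vx,vy,ωz)=(-0.0700, 0.0600, -0.2400), dt=2.0 → body Δ=(-0.1064, 0.1484, -0.4800) → world pose (-0.0339, 0.5278, -0.8400)
step 3: ξ=(vx,vy,ωz)=(-0.0550, 0.1650, 0.0600), dt=2.0 → body Δ=(-0.1295, 0.3226, 0.1200) → world pose (0.1199, 0.8396, -0.7200)

(0.1199, 0.8396, -0.7200)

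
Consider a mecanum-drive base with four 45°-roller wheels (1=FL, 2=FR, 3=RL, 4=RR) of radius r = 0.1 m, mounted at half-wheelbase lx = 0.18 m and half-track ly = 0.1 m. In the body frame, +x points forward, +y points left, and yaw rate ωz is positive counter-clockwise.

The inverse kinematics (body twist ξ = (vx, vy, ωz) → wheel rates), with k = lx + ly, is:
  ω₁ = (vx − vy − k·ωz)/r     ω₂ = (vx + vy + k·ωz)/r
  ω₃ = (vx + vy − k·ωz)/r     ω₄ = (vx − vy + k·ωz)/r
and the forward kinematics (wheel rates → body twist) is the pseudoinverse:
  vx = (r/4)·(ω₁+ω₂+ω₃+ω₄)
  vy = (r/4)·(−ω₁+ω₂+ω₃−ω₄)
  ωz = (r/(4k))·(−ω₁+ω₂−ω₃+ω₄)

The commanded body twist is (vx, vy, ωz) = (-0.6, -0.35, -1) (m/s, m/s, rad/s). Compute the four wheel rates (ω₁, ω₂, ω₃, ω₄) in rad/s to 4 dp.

(0.3000, -12.3000, -6.7000, -5.3000)

k = lx + ly = 0.18 + 0.1 = 0.2800;  k·ωz = 0.2800·-1 = -0.2800
ω₁ (FL) = (vx − vy − k·ωz)/r = 0.0300/0.1 = 0.3000
ω₂ (FR) = (vx + vy + k·ωz)/r = -1.2300/0.1 = -12.3000
ω₃ (RL) = (vx + vy − k·ωz)/r = -0.6700/0.1 = -6.7000
ω₄ (RR) = (vx − vy + k·ωz)/r = -0.5300/0.1 = -5.3000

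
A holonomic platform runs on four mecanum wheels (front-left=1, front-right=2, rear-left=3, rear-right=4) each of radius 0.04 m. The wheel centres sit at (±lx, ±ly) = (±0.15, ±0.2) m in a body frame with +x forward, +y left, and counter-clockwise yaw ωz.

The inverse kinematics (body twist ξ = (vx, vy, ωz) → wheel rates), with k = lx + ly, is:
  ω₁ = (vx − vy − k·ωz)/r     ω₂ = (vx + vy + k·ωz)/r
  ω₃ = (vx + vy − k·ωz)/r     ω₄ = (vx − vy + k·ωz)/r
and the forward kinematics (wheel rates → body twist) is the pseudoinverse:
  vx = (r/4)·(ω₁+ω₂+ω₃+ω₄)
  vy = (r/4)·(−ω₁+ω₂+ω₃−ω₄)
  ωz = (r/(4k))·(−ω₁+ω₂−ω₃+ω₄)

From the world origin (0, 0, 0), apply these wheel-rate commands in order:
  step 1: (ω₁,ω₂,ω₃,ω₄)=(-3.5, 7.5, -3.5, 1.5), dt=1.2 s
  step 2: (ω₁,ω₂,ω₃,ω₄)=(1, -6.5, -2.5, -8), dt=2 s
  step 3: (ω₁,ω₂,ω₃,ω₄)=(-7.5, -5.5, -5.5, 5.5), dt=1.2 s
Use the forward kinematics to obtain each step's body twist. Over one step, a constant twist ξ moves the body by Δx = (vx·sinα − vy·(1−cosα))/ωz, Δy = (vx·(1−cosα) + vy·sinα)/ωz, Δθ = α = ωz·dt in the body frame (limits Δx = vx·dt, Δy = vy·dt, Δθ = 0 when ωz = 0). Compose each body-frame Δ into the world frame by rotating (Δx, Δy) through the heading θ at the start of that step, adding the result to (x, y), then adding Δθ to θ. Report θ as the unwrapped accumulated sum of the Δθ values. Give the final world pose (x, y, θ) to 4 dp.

(-0.4489, -0.1302, 0.2514)

step 1: ξ=(vx,vy,ωz)=(0.0200, 0.0600, 0.4571), dt=1.2 → body Δ=(0.0036, 0.0749, 0.5486) → world pose (0.0036, 0.0749, 0.5486)
step 2: ξ=(vx,vy,ωz)=(-0.1600, -0.0200, -0.3714), dt=2.0 → body Δ=(-0.3056, 0.0771, -0.7429) → world pose (-0.2974, -0.0187, -0.1943)
step 3: ξ=(vx,vy,ωz)=(-0.1300, -0.0900, 0.3714), dt=1.2 → body Δ=(-0.1272, -0.1387, 0.4457) → world pose (-0.4489, -0.1302, 0.2514)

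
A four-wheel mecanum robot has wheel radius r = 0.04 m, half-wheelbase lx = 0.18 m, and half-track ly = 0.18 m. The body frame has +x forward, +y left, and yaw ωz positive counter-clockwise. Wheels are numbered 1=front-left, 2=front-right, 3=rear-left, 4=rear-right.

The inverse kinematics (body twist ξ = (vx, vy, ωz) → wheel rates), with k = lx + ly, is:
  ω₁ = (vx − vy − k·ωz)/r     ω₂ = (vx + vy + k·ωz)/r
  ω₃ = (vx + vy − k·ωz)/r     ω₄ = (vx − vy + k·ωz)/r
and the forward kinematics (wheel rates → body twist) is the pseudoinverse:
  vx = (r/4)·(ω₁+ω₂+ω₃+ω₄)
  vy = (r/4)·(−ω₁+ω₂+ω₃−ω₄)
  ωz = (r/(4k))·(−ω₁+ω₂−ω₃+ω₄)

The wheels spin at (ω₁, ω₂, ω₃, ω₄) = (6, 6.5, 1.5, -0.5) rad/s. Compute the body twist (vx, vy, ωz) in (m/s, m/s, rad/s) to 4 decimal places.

(0.1350, 0.0250, -0.0417)

k = lx + ly = 0.18 + 0.18 = 0.3600
ω₁+ω₂+ω₃+ω₄ = 13.5000  →  vx = (0.04/4)·13.5000 = 0.1350
−ω₁+ω₂+ω₃−ω₄ = 2.5000  →  vy = (0.04/4)·2.5000 = 0.0250
−ω₁+ω₂−ω₃+ω₄ = -1.5000  →  ωz = (0.04/1.4400)·-1.5000 = -0.0417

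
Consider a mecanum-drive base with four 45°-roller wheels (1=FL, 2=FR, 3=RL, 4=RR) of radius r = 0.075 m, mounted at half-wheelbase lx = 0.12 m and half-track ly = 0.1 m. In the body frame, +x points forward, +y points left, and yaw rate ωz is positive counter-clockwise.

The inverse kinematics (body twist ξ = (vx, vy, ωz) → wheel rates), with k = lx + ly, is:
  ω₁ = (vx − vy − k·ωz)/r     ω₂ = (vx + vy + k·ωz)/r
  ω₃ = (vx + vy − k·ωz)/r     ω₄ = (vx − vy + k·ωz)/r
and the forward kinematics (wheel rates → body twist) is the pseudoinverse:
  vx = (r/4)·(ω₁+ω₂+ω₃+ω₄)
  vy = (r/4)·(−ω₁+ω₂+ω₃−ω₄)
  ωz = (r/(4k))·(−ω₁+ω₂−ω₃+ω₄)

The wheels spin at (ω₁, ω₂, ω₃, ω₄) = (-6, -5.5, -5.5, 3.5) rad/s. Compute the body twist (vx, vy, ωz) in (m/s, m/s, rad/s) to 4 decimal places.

k = lx + ly = 0.12 + 0.1 = 0.2200
ω₁+ω₂+ω₃+ω₄ = -13.5000  →  vx = (0.075/4)·-13.5000 = -0.2531
−ω₁+ω₂+ω₃−ω₄ = -8.5000  →  vy = (0.075/4)·-8.5000 = -0.1594
−ω₁+ω₂−ω₃+ω₄ = 9.5000  →  ωz = (0.075/0.8800)·9.5000 = 0.8097

(-0.2531, -0.1594, 0.8097)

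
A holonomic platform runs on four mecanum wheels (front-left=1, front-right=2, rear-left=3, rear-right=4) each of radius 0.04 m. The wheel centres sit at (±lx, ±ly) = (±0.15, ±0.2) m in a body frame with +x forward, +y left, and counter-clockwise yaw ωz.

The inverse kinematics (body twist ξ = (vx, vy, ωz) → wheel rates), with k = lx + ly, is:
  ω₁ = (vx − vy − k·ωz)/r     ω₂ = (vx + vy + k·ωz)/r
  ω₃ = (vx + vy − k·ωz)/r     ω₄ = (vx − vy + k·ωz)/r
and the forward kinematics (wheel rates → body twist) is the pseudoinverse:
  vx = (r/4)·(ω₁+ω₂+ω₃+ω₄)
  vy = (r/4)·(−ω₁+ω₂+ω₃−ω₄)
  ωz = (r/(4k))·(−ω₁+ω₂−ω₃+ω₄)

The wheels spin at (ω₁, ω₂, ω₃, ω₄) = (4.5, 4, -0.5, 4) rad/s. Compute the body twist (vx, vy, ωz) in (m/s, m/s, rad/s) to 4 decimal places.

(0.1200, -0.0500, 0.1143)

k = lx + ly = 0.15 + 0.2 = 0.3500
ω₁+ω₂+ω₃+ω₄ = 12.0000  →  vx = (0.04/4)·12.0000 = 0.1200
−ω₁+ω₂+ω₃−ω₄ = -5.0000  →  vy = (0.04/4)·-5.0000 = -0.0500
−ω₁+ω₂−ω₃+ω₄ = 4.0000  →  ωz = (0.04/1.4000)·4.0000 = 0.1143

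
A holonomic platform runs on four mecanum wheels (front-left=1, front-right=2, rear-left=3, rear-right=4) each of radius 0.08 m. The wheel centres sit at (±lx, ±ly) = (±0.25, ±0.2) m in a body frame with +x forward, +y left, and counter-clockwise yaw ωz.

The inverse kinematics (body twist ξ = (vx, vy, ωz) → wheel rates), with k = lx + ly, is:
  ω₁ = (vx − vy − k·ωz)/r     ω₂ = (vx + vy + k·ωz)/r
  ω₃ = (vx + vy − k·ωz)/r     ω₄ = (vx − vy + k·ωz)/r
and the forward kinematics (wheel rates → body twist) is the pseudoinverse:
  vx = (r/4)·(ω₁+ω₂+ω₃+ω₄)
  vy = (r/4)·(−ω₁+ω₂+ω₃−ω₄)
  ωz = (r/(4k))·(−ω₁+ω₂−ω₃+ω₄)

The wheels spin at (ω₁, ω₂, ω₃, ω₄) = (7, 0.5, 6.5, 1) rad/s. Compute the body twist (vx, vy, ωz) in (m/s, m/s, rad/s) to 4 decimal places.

k = lx + ly = 0.25 + 0.2 = 0.4500
ω₁+ω₂+ω₃+ω₄ = 15.0000  →  vx = (0.08/4)·15.0000 = 0.3000
−ω₁+ω₂+ω₃−ω₄ = -1.0000  →  vy = (0.08/4)·-1.0000 = -0.0200
−ω₁+ω₂−ω₃+ω₄ = -12.0000  →  ωz = (0.08/1.8000)·-12.0000 = -0.5333

(0.3000, -0.0200, -0.5333)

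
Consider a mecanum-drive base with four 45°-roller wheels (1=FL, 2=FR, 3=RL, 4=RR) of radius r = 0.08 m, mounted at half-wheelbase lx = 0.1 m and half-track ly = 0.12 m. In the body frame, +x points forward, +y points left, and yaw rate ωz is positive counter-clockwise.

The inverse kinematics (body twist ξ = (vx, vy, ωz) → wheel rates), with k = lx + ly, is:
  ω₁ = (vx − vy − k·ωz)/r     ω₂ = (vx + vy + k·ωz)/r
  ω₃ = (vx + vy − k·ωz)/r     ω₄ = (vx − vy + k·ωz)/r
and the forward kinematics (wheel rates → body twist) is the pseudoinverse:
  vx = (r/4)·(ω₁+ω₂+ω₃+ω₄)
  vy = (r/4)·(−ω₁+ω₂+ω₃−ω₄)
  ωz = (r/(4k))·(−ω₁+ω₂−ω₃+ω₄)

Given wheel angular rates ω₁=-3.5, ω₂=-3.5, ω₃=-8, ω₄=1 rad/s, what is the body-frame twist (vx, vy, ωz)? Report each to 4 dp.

(-0.2800, -0.1800, 0.8182)

k = lx + ly = 0.1 + 0.12 = 0.2200
ω₁+ω₂+ω₃+ω₄ = -14.0000  →  vx = (0.08/4)·-14.0000 = -0.2800
−ω₁+ω₂+ω₃−ω₄ = -9.0000  →  vy = (0.08/4)·-9.0000 = -0.1800
−ω₁+ω₂−ω₃+ω₄ = 9.0000  →  ωz = (0.08/0.8800)·9.0000 = 0.8182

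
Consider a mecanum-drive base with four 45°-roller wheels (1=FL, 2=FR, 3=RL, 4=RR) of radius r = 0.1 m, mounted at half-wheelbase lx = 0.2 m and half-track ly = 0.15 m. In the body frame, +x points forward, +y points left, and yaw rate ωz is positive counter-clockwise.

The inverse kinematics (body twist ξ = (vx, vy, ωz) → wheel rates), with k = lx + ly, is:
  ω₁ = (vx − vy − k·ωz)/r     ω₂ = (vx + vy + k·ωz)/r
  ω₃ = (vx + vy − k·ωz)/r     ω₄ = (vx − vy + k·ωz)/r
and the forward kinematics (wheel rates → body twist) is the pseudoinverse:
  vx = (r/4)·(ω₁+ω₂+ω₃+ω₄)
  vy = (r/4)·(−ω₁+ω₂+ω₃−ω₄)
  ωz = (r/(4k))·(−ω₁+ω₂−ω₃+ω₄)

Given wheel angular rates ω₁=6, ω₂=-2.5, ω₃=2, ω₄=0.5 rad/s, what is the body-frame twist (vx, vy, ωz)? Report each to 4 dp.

k = lx + ly = 0.2 + 0.15 = 0.3500
ω₁+ω₂+ω₃+ω₄ = 6.0000  →  vx = (0.1/4)·6.0000 = 0.1500
−ω₁+ω₂+ω₃−ω₄ = -7.0000  →  vy = (0.1/4)·-7.0000 = -0.1750
−ω₁+ω₂−ω₃+ω₄ = -10.0000  →  ωz = (0.1/1.4000)·-10.0000 = -0.7143

(0.1500, -0.1750, -0.7143)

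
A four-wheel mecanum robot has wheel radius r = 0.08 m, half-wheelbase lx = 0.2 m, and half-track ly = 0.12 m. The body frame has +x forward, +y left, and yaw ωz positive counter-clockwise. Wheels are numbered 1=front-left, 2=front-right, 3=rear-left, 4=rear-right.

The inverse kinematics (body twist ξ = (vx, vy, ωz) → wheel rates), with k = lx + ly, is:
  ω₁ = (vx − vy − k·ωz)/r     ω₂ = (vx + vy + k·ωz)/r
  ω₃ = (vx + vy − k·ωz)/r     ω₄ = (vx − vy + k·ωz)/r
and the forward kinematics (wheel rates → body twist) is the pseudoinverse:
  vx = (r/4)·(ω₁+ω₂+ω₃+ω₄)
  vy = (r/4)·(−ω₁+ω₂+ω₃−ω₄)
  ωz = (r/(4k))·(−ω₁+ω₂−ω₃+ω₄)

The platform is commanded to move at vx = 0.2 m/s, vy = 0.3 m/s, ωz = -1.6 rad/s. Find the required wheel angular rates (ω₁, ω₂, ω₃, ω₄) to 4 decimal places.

(5.1500, -0.1500, 12.6500, -7.6500)

k = lx + ly = 0.2 + 0.12 = 0.3200;  k·ωz = 0.3200·-1.6 = -0.5120
ω₁ (FL) = (vx − vy − k·ωz)/r = 0.4120/0.08 = 5.1500
ω₂ (FR) = (vx + vy + k·ωz)/r = -0.0120/0.08 = -0.1500
ω₃ (RL) = (vx + vy − k·ωz)/r = 1.0120/0.08 = 12.6500
ω₄ (RR) = (vx − vy + k·ωz)/r = -0.6120/0.08 = -7.6500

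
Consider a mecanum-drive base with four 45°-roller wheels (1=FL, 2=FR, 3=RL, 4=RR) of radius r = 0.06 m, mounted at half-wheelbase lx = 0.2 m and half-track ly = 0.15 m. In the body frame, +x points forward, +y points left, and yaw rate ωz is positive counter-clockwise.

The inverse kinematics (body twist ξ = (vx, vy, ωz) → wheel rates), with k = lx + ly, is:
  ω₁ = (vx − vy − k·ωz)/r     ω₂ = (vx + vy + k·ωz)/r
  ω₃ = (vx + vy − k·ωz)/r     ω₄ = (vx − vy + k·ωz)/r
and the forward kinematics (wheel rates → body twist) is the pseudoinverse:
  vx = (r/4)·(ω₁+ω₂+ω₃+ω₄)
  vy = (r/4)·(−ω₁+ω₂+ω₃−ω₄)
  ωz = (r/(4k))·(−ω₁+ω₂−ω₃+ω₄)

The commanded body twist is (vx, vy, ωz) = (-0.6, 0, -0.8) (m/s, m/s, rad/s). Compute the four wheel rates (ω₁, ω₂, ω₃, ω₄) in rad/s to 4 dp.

(-5.3333, -14.6667, -5.3333, -14.6667)

k = lx + ly = 0.2 + 0.15 = 0.3500;  k·ωz = 0.3500·-0.8 = -0.2800
ω₁ (FL) = (vx − vy − k·ωz)/r = -0.3200/0.06 = -5.3333
ω₂ (FR) = (vx + vy + k·ωz)/r = -0.8800/0.06 = -14.6667
ω₃ (RL) = (vx + vy − k·ωz)/r = -0.3200/0.06 = -5.3333
ω₄ (RR) = (vx − vy + k·ωz)/r = -0.8800/0.06 = -14.6667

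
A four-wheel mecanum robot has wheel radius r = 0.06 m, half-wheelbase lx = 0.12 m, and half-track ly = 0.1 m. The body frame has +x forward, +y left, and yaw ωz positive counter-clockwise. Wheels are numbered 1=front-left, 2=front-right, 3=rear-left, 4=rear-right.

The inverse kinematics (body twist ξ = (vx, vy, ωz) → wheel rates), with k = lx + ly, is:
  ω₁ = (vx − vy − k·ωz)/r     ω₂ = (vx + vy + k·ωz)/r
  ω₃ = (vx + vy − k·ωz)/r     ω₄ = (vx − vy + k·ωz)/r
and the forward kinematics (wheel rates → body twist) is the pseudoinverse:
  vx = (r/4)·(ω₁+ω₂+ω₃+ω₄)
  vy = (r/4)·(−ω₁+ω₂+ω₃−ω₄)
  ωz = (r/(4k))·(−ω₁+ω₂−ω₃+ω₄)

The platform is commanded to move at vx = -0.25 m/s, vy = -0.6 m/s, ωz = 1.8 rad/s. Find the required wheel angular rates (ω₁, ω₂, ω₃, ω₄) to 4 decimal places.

k = lx + ly = 0.12 + 0.1 = 0.2200;  k·ωz = 0.2200·1.8 = 0.3960
ω₁ (FL) = (vx − vy − k·ωz)/r = -0.0460/0.06 = -0.7667
ω₂ (FR) = (vx + vy + k·ωz)/r = -0.4540/0.06 = -7.5667
ω₃ (RL) = (vx + vy − k·ωz)/r = -1.2460/0.06 = -20.7667
ω₄ (RR) = (vx − vy + k·ωz)/r = 0.7460/0.06 = 12.4333

(-0.7667, -7.5667, -20.7667, 12.4333)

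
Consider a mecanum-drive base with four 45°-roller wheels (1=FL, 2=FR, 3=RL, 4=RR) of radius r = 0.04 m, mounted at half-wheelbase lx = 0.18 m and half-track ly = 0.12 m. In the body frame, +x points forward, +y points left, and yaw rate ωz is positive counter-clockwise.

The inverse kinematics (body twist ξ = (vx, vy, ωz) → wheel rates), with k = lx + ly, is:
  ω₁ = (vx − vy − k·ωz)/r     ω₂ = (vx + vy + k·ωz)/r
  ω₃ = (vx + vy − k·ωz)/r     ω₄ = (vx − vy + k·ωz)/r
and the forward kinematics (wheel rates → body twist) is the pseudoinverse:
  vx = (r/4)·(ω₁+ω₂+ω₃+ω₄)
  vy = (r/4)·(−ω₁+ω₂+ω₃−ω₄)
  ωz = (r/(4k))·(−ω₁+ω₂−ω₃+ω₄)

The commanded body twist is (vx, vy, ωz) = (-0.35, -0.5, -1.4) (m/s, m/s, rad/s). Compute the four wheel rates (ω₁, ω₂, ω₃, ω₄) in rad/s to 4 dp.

k = lx + ly = 0.18 + 0.12 = 0.3000;  k·ωz = 0.3000·-1.4 = -0.4200
ω₁ (FL) = (vx − vy − k·ωz)/r = 0.5700/0.04 = 14.2500
ω₂ (FR) = (vx + vy + k·ωz)/r = -1.2700/0.04 = -31.7500
ω₃ (RL) = (vx + vy − k·ωz)/r = -0.4300/0.04 = -10.7500
ω₄ (RR) = (vx − vy + k·ωz)/r = -0.2700/0.04 = -6.7500

(14.2500, -31.7500, -10.7500, -6.7500)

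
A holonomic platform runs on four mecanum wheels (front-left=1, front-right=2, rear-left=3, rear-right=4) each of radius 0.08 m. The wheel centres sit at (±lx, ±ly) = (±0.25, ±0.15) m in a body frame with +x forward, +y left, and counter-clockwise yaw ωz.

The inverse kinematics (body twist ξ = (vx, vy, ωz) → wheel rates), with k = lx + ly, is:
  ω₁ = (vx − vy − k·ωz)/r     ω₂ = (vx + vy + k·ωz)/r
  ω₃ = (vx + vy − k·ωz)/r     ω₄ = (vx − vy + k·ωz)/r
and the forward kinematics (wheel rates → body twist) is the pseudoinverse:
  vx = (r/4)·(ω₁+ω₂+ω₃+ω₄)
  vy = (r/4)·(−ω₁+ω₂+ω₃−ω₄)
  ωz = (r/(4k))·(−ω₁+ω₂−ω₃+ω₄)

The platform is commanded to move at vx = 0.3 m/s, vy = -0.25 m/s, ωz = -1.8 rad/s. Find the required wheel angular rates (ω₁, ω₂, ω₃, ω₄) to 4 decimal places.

(15.8750, -8.3750, 9.6250, -2.1250)

k = lx + ly = 0.25 + 0.15 = 0.4000;  k·ωz = 0.4000·-1.8 = -0.7200
ω₁ (FL) = (vx − vy − k·ωz)/r = 1.2700/0.08 = 15.8750
ω₂ (FR) = (vx + vy + k·ωz)/r = -0.6700/0.08 = -8.3750
ω₃ (RL) = (vx + vy − k·ωz)/r = 0.7700/0.08 = 9.6250
ω₄ (RR) = (vx − vy + k·ωz)/r = -0.1700/0.08 = -2.1250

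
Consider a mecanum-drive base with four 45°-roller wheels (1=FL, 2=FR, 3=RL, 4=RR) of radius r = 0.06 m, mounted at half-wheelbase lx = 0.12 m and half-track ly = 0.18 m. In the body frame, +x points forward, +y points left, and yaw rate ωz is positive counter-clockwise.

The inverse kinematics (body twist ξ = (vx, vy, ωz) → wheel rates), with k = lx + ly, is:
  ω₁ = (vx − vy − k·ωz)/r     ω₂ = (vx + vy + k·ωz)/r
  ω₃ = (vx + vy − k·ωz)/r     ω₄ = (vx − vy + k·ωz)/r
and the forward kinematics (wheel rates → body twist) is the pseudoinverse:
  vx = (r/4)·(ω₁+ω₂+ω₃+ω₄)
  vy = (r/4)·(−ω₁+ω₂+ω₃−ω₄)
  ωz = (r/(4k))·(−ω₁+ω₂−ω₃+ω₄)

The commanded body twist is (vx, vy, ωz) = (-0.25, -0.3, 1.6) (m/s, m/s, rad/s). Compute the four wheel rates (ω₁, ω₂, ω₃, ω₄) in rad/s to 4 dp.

(-7.1667, -1.1667, -17.1667, 8.8333)

k = lx + ly = 0.12 + 0.18 = 0.3000;  k·ωz = 0.3000·1.6 = 0.4800
ω₁ (FL) = (vx − vy − k·ωz)/r = -0.4300/0.06 = -7.1667
ω₂ (FR) = (vx + vy + k·ωz)/r = -0.0700/0.06 = -1.1667
ω₃ (RL) = (vx + vy − k·ωz)/r = -1.0300/0.06 = -17.1667
ω₄ (RR) = (vx − vy + k·ωz)/r = 0.5300/0.06 = 8.8333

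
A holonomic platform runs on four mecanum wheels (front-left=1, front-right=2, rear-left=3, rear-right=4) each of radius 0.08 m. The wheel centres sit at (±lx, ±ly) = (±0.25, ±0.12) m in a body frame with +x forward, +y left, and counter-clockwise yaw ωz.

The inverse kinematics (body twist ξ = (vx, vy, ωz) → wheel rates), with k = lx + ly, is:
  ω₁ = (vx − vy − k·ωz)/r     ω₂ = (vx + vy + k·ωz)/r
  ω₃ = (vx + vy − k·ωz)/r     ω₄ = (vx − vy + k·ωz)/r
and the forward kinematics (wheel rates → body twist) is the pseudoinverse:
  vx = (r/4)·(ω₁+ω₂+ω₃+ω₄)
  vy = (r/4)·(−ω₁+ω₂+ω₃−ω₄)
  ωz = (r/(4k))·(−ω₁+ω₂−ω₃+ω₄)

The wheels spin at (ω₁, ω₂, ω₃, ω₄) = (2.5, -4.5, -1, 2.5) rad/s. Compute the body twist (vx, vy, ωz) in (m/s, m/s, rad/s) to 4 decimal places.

k = lx + ly = 0.25 + 0.12 = 0.3700
ω₁+ω₂+ω₃+ω₄ = -0.5000  →  vx = (0.08/4)·-0.5000 = -0.0100
−ω₁+ω₂+ω₃−ω₄ = -10.5000  →  vy = (0.08/4)·-10.5000 = -0.2100
−ω₁+ω₂−ω₃+ω₄ = -3.5000  →  ωz = (0.08/1.4800)·-3.5000 = -0.1892

(-0.0100, -0.2100, -0.1892)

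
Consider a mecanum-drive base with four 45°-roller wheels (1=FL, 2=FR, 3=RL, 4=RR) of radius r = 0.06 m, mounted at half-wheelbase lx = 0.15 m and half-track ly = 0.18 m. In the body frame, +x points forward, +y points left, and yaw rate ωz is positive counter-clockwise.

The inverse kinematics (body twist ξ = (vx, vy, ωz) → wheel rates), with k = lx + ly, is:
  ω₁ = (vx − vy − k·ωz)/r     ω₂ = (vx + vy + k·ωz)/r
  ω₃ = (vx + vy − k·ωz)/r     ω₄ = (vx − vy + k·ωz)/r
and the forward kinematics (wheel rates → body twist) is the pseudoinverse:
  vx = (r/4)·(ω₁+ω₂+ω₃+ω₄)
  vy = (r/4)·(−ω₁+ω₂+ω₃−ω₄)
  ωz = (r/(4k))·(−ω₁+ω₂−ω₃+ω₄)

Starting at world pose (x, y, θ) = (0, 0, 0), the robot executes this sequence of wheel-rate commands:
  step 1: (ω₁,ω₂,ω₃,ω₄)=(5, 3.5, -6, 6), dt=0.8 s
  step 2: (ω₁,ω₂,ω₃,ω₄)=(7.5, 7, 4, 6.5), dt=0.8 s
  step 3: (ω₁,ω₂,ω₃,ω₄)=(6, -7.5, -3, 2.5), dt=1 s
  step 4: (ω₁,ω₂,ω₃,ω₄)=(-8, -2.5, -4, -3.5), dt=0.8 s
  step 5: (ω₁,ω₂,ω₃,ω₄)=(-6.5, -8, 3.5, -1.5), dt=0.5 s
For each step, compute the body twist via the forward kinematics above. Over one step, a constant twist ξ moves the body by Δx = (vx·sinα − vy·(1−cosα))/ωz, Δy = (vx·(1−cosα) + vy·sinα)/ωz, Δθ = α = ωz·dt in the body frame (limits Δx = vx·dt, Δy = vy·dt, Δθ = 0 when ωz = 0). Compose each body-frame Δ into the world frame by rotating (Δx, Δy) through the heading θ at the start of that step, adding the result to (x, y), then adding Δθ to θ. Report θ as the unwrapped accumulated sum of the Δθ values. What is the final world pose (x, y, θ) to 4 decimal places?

step 1: ξ=(vx,vy,ωz)=(0.1275, -0.2025, 0.4773), dt=0.8 → body Δ=(0.1301, -0.1389, 0.3818) → world pose (0.1301, -0.1389, 0.3818)
step 2: ξ=(vx,vy,ωz)=(0.3750, -0.0450, 0.0909), dt=0.8 → body Δ=(0.3010, -0.0251, 0.0727) → world pose (0.4188, -0.0499, 0.4545)
step 3: ξ=(vx,vy,ωz)=(-0.0300, -0.2850, -0.3636), dt=1.0 → body Δ=(-0.0806, -0.2734, -0.3636) → world pose (0.4664, -0.3309, 0.0909)
step 4: ξ=(vx,vy,ωz)=(-0.2700, 0.0750, 0.2727), dt=0.8 → body Δ=(-0.2208, 0.0361, 0.2182) → world pose (0.2432, -0.3151, 0.3091)
step 5: ξ=(vx,vy,ωz)=(-0.1875, 0.0525, -0.2955), dt=0.5 → body Δ=(-0.0915, 0.0331, -0.1477) → world pose (0.1460, -0.3114, 0.1614)

(0.1460, -0.3114, 0.1614)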